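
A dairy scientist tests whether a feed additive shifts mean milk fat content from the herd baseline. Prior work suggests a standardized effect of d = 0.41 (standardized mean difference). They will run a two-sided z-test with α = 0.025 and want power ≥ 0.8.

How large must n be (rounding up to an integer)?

Set Φ(δ − 2.241) = 0.8; then δ − 2.241 = Φ⁻¹(0.8) = 0.842, giving δ = 3.083.
(The Φ(−δ − z_{α/2}) term is vanishingly small for δ > 0 and is dropped in the standard sample-size formula.)
δ = d·√n ⇒ n = (δ/d)² = (3.083 / 0.41)² = 56.54.
Round up to the next whole unit.

n = 57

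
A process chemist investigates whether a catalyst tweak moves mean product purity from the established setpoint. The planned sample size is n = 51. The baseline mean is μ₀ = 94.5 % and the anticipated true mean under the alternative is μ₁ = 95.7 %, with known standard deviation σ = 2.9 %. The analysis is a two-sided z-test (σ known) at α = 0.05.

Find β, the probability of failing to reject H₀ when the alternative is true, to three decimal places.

β ≈ 0.160

Standardized effect: d = |μ₁ − μ₀| / σ = |95.7 − 94.5| / 2.9 = 0.4138
Noncentrality parameter: δ = d·√n = 0.4138 × √51 = 2.9551
Two-sided α = 0.05 → critical value z_{0.025} = 1.960.
Power = Φ(δ − 1.960) + Φ(−δ − 1.960) = Φ(0.995) + Φ(-4.915) = 0.8402 + 0.0000 = 0.8402.
Type II error: β = 1 − power = 1 − 0.8402 = 0.1598.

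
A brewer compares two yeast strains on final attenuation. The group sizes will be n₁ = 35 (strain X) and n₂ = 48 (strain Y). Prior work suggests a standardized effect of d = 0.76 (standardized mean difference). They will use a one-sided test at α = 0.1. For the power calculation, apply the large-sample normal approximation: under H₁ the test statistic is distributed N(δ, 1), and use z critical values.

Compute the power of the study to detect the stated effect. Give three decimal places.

Power ≈ 0.984

Noncentrality parameter: δ = d / √(1/n₁ + 1/n₂) = 0.76 / √(1/35 + 1/48) = 3.4192
One-sided α = 0.1 → critical value z_{0.1} = 1.282.
Power = P(Z > 1.282 − δ) = Φ(2.138) = 0.9837.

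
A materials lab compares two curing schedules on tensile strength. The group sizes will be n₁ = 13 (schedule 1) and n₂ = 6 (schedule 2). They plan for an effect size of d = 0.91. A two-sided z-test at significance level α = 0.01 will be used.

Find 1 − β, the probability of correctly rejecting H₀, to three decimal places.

Noncentrality parameter: δ = d / √(1/n₁ + 1/n₂) = 0.91 / √(1/13 + 1/6) = 1.8438
Critical value for a two-sided test at α = 0.01: z_{α/2} = 2.576.
Power = Φ(δ − 2.576) + Φ(−δ − 2.576) = Φ(-0.732) + Φ(-4.420) = 0.2321 + 0.0000 = 0.2321.

Power ≈ 0.232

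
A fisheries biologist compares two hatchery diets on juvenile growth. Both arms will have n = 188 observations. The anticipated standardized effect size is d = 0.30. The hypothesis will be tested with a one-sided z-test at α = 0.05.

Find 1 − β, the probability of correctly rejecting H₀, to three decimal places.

Power ≈ 0.897

Noncentrality parameter: δ = d·√(n/2) = 0.30 × √(188/2) = 2.9086
One-sided α = 0.05 → critical value z_{0.05} = 1.645.
Power = Φ(δ − 1.645) = Φ(1.264) = 0.8968.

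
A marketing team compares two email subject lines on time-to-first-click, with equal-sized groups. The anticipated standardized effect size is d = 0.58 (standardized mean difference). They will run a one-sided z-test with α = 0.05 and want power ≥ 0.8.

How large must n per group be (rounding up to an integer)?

For power 0.8 need Φ(δ − z_{0.05}) = 0.8, so δ = z_{0.05} + z_{0.20} = 1.645 + 0.842 = 2.486.
δ = d·√(n/2) ⇒ n = 2(δ/d)² = 2 × (2.486 / 0.58)² = 36.76.
Rounding up, n = 37 per group.

n = 37 per group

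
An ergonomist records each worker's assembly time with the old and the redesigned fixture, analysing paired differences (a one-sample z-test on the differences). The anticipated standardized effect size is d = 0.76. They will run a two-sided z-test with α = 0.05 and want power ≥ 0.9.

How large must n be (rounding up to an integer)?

Set Φ(δ − 1.960) = 0.9; then δ − 1.960 = Φ⁻¹(0.9) = 1.282, giving δ = 3.242.
(Ignoring the negligible lower-tail rejection probability gives the usual closed-form inversion.)
δ = d·√n ⇒ n = (δ/d)² = (3.242 / 0.76)² = 18.19.
Rounding up, n = 19.

n = 19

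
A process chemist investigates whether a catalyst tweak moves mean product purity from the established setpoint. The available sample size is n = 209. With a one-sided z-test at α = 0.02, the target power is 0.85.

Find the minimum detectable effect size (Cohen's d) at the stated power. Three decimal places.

d ≈ 0.214

Need Φ(δ − 2.054) = 0.85, so δ = 2.054 + 1.036 = 3.090.
δ = d·√n ⇒ d = δ/√n = 3.090/√209 = 0.2138.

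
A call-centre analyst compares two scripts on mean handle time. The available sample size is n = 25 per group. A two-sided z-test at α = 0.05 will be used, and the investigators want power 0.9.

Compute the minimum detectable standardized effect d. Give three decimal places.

Required noncentrality: δ = z_{0.025} + z_{0.10} = 1.960 + 1.282 = 3.242.
(Lower-tail contribution to power is negligible for δ > 0.)
δ = d·√(n/2) ⇒ d = δ/√(n/2) = 3.242/√(25/2) = 0.9168.

d ≈ 0.917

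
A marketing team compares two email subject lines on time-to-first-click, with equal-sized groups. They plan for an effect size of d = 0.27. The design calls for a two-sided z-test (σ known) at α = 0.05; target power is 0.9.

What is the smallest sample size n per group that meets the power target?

For power 0.9 need Φ(δ − z_{0.025}) = 0.9, so δ = z_{0.025} + z_{0.10} = 1.960 + 1.282 = 3.242.
(The Φ(−δ − z_{α/2}) term is vanishingly small for δ > 0 and is dropped in the standard sample-size formula.)
δ = d·√(n/2) ⇒ n = 2(δ/d)² = 2 × (3.242 / 0.27)² = 288.27.
Round up to the next whole unit.

n = 289 per group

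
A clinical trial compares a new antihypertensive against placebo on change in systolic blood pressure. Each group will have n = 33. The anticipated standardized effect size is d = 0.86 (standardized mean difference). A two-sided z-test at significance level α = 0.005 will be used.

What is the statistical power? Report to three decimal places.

Power ≈ 0.754

Noncentrality parameter: δ = d·√(n/2) = 0.86 × √(33/2) = 3.4933
Critical value for a two-sided test at α = 0.005: z_{α/2} = 2.807.
Power = Φ(δ − 2.807) + Φ(−δ − 2.807) = Φ(0.686) + Φ(-6.300) = 0.7537 + 0.0000 = 0.7537.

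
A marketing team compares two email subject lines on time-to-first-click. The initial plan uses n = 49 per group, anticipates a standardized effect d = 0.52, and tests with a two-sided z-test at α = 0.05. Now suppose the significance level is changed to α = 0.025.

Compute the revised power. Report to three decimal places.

Power ≈ 0.630

δ = d·√(n/2) = 0.52 × √(49/2) = 2.5739 (unchanged). New critical value: z_{0.0125} = 2.241.
Revised power = Φ(δ − 2.241) + Φ(−δ − 2.241) = Φ(0.332) + Φ(-4.815) = 0.6302 + 0.0000 = 0.6302.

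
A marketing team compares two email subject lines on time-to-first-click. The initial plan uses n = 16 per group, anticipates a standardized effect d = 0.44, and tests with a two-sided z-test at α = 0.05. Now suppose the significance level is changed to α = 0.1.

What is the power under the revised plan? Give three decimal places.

δ = d·√(n/2) = 0.44 × √(16/2) = 1.2445 (unchanged). New critical value: z_{0.05} = 1.645.
Revised power = Φ(δ − 1.645) + Φ(−δ − 1.645) = Φ(-0.400) + Φ(-2.889) = 0.3445 + 0.0019 = 0.3464.

Power ≈ 0.346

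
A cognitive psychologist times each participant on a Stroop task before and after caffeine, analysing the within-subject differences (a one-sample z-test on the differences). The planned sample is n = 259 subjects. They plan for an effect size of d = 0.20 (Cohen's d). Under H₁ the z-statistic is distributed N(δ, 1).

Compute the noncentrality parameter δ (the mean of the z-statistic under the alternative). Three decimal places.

δ = d·√n = 0.20 × √259 = 3.2187

δ ≈ 3.219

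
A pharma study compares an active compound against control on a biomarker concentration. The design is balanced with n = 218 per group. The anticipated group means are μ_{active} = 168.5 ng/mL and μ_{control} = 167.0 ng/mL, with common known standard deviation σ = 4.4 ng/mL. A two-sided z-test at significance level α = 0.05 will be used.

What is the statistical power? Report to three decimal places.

Standardized effect: d = |μ_{active} − μ_{control}| / σ = |168.5 − 167.0| / 4.4 = 0.3409
Noncentrality parameter: δ = d·√(n/2) = 0.3409 × √(218/2) = 3.5592
Critical value for a two-sided test at α = 0.05: z_{α/2} = 1.960.
Power = Φ(δ − 1.960) + Φ(−δ − 1.960) = Φ(1.599) + Φ(-5.519) = 0.9451 + 0.0000 = 0.9451.

Power ≈ 0.945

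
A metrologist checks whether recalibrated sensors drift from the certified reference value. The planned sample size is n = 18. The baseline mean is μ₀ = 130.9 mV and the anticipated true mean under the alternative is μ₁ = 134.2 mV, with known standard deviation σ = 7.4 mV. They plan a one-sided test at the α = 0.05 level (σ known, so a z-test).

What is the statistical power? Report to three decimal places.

Standardized effect: d = |μ₁ − μ₀| / σ = |134.2 − 130.9| / 7.4 = 0.4459
Noncentrality parameter: δ = d·√n = 0.4459 × √18 = 1.8920
Critical value for a one-sided test at α = 0.05: z_α = 1.645.
Power = Φ(δ − 1.645) = Φ(0.247) = 0.5976.

Power ≈ 0.598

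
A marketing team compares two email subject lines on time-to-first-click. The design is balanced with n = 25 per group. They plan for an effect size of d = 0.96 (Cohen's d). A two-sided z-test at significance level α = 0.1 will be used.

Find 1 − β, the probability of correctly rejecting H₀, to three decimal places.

Noncentrality parameter: δ = d·√(n/2) = 0.96 × √(25/2) = 3.3941
Critical value for a two-sided test at α = 0.1: z_{α/2} = 1.645.
Power = Φ(δ − 1.645) + Φ(−δ − 1.645) = Φ(1.749) + Φ(-5.039) = 0.9599 + 0.0000 = 0.9599.

Power ≈ 0.960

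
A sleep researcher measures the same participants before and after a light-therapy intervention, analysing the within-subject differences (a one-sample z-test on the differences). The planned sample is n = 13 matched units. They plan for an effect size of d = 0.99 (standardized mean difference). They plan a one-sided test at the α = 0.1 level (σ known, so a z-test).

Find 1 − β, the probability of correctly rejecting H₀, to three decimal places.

Power ≈ 0.989

Noncentrality parameter: δ = d·√n = 0.99 × √13 = 3.5695
Critical value for a one-sided test at α = 0.1: z_α = 1.282.
Power = Φ(δ − 1.282) = Φ(2.288) = 0.9889.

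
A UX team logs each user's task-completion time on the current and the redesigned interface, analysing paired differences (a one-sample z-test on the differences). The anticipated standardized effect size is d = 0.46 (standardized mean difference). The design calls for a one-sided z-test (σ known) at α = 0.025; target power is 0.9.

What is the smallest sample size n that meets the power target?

Set Φ(δ − 1.960) = 0.9; then δ − 1.960 = Φ⁻¹(0.9) = 1.282, giving δ = 3.242.
δ = d·√n ⇒ n = (δ/d)² = (3.242 / 0.46)² = 49.66.
Round up to the next whole unit.

n = 50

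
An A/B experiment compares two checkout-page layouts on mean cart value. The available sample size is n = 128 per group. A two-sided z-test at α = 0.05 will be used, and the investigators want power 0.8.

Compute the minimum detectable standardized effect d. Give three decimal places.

Need Φ(δ − 1.960) = 0.8, so δ = 1.960 + 0.842 = 2.802.
(The second rejection-region term Φ(−δ − z_{α/2}) is negligible and dropped.)
δ = d·√(n/2) ⇒ d = δ/√(n/2) = 2.802/√(128/2) = 0.3502.

d ≈ 0.350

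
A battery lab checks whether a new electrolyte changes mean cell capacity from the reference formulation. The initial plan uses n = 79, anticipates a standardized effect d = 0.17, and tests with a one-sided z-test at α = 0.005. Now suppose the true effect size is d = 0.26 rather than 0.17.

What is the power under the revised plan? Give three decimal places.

Power ≈ 0.396

With d = 0.26: δ = d·√n = 0.26 × √79 = 2.3109. Critical value z_{0.005} = 2.576.
Revised power = Φ(δ − 2.576) = Φ(-0.265) = 0.3955.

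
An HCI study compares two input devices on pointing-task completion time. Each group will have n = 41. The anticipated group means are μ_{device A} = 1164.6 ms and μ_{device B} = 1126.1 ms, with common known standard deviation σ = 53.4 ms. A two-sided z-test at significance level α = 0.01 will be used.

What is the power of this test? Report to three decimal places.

Standardized effect: d = |μ_{device A} − μ_{device B}| / σ = |1164.6 − 1126.1| / 53.4 = 0.7210
Noncentrality parameter: δ = d·√(n/2) = 0.7210 × √(41/2) = 3.2643
Critical value for a two-sided test at α = 0.01: z_{α/2} = 2.576.
Power = Φ(δ − 2.576) + Φ(−δ − 2.576) = Φ(0.689) + Φ(-5.840) = 0.7544 + 0.0000 = 0.7544.

Power ≈ 0.754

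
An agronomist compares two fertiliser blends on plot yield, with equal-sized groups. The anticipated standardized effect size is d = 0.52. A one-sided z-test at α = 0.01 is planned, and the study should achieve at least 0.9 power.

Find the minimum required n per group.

n = 97 per group

For power 0.9 need Φ(δ − z_{0.01}) = 0.9, so δ = z_{0.01} + z_{0.10} = 2.326 + 1.282 = 3.608.
δ = d·√(n/2) ⇒ n = 2(δ/d)² = 2 × (3.608 / 0.52)² = 96.28.
Rounding up, n = 97 per group.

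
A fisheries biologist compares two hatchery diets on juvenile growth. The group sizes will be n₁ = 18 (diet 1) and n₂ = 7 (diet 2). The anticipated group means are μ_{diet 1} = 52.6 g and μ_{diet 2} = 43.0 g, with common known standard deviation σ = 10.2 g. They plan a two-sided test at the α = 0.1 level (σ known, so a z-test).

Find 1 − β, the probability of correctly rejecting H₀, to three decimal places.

Standardized effect: d = |μ_{diet 1} − μ_{diet 2}| / σ = |52.6 − 43.0| / 10.2 = 0.9412
Noncentrality parameter: δ = d / √(1/n₁ + 1/n₂) = 0.9412 / √(1/18 + 1/7) = 2.1129
Two-sided α = 0.1 → critical value z_{0.05} = 1.645.
Power = Φ(δ − 1.645) + Φ(−δ − 1.645) = Φ(0.468) + Φ(-3.758) = 0.6801 + 0.0001 = 0.6802.

Power ≈ 0.680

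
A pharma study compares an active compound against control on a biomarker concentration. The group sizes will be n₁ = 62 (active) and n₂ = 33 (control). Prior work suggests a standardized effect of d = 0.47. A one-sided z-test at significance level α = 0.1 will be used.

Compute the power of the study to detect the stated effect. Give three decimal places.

Power ≈ 0.816

Noncentrality parameter: δ = d / √(1/n₁ + 1/n₂) = 0.47 / √(1/62 + 1/33) = 2.1812
One-sided α = 0.1 → critical value z_{0.1} = 1.282.
Power = Φ(δ − 1.282) = Φ(0.900) = 0.8158.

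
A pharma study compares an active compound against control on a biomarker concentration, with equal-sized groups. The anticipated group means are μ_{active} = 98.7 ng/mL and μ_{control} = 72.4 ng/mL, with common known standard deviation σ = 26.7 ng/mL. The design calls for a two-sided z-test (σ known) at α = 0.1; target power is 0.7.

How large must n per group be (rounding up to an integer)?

Standardized effect: d = |μ_{active} − μ_{control}| / σ = |98.7 − 72.4| / 26.7 = 0.9850
Set Φ(δ − 1.645) = 0.7; then δ − 1.645 = Φ⁻¹(0.7) = 0.524, giving δ = 2.169.
(Ignoring the negligible lower-tail rejection probability gives the usual closed-form inversion.)
δ = d·√(n/2) ⇒ n = 2(δ/d)² = 2 × (2.169 / 0.9850)² = 9.70.
Rounding up, n = 10 per group.

n = 10 per group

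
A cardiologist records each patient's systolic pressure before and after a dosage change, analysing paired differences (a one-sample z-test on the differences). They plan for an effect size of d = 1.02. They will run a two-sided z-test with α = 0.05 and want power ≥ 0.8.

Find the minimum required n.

n = 8

For power 0.8 need Φ(δ − z_{0.025}) = 0.8, so δ = z_{0.025} + z_{0.20} = 1.960 + 0.842 = 2.802.
(Ignoring the negligible lower-tail rejection probability gives the usual closed-form inversion.)
δ = d·√n ⇒ n = (δ/d)² = (2.802 / 1.02)² = 7.54.
Rounding up, n = 8.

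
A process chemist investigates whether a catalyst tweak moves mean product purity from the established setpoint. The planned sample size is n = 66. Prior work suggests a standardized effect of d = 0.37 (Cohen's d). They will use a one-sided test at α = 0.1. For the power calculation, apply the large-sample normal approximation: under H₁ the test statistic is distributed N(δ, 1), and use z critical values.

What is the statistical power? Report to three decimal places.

Noncentrality parameter: δ = d·√n = 0.37 × √66 = 3.0059
One-sided α = 0.1 → critical value z_{0.1} = 1.282.
Power = P(Z > 1.282 − δ) = Φ(1.724) = 0.9577.

Power ≈ 0.958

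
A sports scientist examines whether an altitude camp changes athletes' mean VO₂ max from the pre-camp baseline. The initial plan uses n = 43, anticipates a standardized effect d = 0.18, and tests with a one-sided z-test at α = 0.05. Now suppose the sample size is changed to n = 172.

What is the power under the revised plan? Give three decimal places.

Power ≈ 0.763

With n = 172: δ = d·√n = 0.18 × √172 = 2.3607. Critical value z_{0.05} = 1.645.
Revised power = P(Z > 1.645 − δ) = Φ(0.716) = 0.7630.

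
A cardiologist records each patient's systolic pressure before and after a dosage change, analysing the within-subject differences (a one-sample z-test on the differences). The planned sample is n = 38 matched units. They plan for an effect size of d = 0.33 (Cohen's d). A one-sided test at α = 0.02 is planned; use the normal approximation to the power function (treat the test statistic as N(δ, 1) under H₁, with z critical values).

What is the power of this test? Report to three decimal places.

Noncentrality parameter: δ = d·√n = 0.33 × √38 = 2.0343
Critical value for a one-sided test at α = 0.02: z_α = 2.054.
Power = P(Z > 2.054 − δ) = Φ(-0.019) = 0.4922.

Power ≈ 0.492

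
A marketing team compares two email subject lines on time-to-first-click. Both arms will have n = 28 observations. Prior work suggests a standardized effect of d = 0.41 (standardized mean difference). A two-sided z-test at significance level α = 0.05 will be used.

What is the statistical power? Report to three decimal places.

Power ≈ 0.335

Noncentrality parameter: δ = d·√(n/2) = 0.41 × √(28/2) = 1.5341
Critical value for a two-sided test at α = 0.05: z_{α/2} = 1.960.
Power = Φ(δ − 1.960) + Φ(−δ − 1.960) = Φ(-0.426) + Φ(-3.494) = 0.3351 + 0.0002 = 0.3353.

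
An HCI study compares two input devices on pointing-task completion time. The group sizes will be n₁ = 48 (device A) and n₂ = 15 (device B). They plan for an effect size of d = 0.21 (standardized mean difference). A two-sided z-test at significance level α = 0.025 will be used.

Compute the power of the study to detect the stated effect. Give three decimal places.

Noncentrality parameter: δ = d / √(1/n₁ + 1/n₂) = 0.21 / √(1/48 + 1/15) = 0.7099
Two-sided α = 0.025 → critical value z_{0.0125} = 2.241.
Power = Φ(δ − 2.241) + Φ(−δ − 2.241) = Φ(-1.531) + Φ(-2.951) = 0.0628 + 0.0016 = 0.0644.

Power ≈ 0.064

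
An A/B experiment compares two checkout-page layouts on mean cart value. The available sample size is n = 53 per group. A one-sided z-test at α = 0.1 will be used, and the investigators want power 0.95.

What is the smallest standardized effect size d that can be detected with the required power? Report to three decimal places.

Need Φ(δ − 1.282) = 0.95, so δ = 1.282 + 1.645 = 2.926.
δ = d·√(n/2) ⇒ d = δ/√(n/2) = 2.926/√(53/2) = 0.5685.

d ≈ 0.568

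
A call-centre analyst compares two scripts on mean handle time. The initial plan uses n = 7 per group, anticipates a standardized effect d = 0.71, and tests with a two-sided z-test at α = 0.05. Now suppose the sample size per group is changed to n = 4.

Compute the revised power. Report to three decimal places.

Power ≈ 0.171

With n = 4 per group: δ = d·√(n/2) = 0.71 × √(4/2) = 1.0041. Critical value z_{0.025} = 1.960.
Revised power = Φ(δ − 1.960) + Φ(−δ − 1.960) = Φ(-0.956) + Φ(-2.964) = 0.1696 + 0.0015 = 0.1711.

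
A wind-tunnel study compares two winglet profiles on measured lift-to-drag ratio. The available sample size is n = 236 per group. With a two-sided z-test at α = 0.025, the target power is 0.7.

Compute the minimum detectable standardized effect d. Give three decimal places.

Required noncentrality: δ = z_{0.0125} + z_{0.30} = 2.241 + 0.524 = 2.766.
(Lower-tail contribution to power is negligible for δ > 0.)
δ = d·√(n/2) ⇒ d = δ/√(n/2) = 2.766/√(236/2) = 0.2546.

d ≈ 0.255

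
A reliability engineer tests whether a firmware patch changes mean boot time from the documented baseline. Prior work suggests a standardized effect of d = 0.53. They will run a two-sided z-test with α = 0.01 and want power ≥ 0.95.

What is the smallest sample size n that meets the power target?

n = 64

Set Φ(δ − 2.576) = 0.95; then δ − 2.576 = Φ⁻¹(0.95) = 1.645, giving δ = 4.221.
(Ignoring the negligible lower-tail rejection probability gives the usual closed-form inversion.)
δ = d·√n ⇒ n = (δ/d)² = (4.221 / 0.53)² = 63.42.
Rounding up, n = 64.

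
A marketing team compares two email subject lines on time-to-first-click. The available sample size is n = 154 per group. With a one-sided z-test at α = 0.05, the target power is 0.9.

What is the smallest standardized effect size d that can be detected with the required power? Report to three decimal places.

Required noncentrality: δ = z_{0.05} + z_{0.10} = 1.645 + 1.282 = 2.926.
δ = d·√(n/2) ⇒ d = δ/√(n/2) = 2.926/√(154/2) = 0.3335.

d ≈ 0.333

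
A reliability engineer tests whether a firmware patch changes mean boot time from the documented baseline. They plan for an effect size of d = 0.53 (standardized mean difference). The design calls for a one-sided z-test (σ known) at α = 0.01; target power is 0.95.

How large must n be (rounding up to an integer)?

Set Φ(δ − 2.326) = 0.95; then δ − 2.326 = Φ⁻¹(0.95) = 1.645, giving δ = 3.971.
δ = d·√n ⇒ n = (δ/d)² = (3.971 / 0.53)² = 56.14.
Rounding up, n = 57.

n = 57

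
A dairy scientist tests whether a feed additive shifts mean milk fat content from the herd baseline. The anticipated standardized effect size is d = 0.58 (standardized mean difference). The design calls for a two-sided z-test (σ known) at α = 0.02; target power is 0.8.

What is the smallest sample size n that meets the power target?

n = 30

For power 0.8 need Φ(δ − z_{0.01}) = 0.8, so δ = z_{0.01} + z_{0.20} = 2.326 + 0.842 = 3.168.
(For δ > 0 the lower-tail rejection region contributes negligibly to power, so the one-term inversion is standard.)
δ = d·√n ⇒ n = (δ/d)² = (3.168 / 0.58)² = 29.83.
Rounding up, n = 30.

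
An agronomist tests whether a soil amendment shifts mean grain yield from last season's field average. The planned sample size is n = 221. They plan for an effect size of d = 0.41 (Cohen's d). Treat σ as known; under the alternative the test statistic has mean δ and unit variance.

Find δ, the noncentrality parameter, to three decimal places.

δ ≈ 6.095

The noncentrality parameter scales effect size by the design's sample-size factor: δ = d·√n = 0.41 × √221 = 6.0951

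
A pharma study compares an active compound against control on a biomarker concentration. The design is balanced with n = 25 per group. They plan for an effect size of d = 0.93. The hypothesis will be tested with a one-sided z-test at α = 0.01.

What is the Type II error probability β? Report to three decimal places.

β ≈ 0.168

Noncentrality parameter: δ = d·√(n/2) = 0.93 × √(25/2) = 3.2880
One-sided α = 0.01 → critical value z_{0.01} = 2.326.
Power = Φ(δ − 2.326) = Φ(0.962) = 0.8319.
Type II error: β = 1 − power = 1 − 0.8319 = 0.1681.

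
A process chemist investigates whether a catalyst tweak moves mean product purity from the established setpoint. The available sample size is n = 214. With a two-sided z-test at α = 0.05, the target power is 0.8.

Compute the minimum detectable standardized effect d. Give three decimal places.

Need Φ(δ − 1.960) = 0.8, so δ = 1.960 + 0.842 = 2.802.
(Lower-tail contribution to power is negligible for δ > 0.)
δ = d·√n ⇒ d = δ/√n = 2.802/√214 = 0.1915.

d ≈ 0.192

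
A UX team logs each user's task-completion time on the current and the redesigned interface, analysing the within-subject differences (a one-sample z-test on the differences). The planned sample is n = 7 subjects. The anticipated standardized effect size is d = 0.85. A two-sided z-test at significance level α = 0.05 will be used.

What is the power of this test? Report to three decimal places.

Power ≈ 0.614

Noncentrality parameter: δ = d·√n = 0.85 × √7 = 2.2489
Critical value for a two-sided test at α = 0.05: z_{α/2} = 1.960.
Power = Φ(δ − 1.960) + Φ(−δ − 1.960) = Φ(0.289) + Φ(-4.209) = 0.6137 + 0.0000 = 0.6137.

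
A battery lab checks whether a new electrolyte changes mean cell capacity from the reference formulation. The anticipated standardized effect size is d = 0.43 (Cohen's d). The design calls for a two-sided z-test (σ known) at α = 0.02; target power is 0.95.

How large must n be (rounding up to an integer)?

Set Φ(δ − 2.326) = 0.95; then δ − 2.326 = Φ⁻¹(0.95) = 1.645, giving δ = 3.971.
(Ignoring the negligible lower-tail rejection probability gives the usual closed-form inversion.)
δ = d·√n ⇒ n = (δ/d)² = (3.971 / 0.43)² = 85.29.
Round up to the next whole unit.

n = 86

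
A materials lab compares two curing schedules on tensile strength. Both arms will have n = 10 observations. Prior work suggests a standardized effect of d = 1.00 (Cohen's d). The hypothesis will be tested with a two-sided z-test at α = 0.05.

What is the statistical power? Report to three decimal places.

Power ≈ 0.609

Noncentrality parameter: λ = d·√(n/2) = 1.00 × √(10/2) = 2.2361
Two-sided α = 0.05 → critical value z_{0.025} = 1.960.
Power = Φ(λ − 1.960) + Φ(−λ − 1.960) = Φ(0.276) + Φ(-4.196) = 0.6088 + 0.0000 = 0.6088.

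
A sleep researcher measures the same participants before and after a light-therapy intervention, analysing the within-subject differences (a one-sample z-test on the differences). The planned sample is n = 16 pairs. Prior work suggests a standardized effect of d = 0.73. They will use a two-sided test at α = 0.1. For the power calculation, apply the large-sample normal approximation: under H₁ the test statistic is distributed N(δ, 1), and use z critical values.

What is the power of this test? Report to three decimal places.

Noncentrality parameter: δ = d·√n = 0.73 × √16 = 2.9200
Two-sided α = 0.1 → critical value z_{0.05} = 1.645.
Power = Φ(δ − 1.645) + Φ(−δ − 1.645) = Φ(1.275) + Φ(-4.565) = 0.8989 + 0.0000 = 0.8989.

Power ≈ 0.899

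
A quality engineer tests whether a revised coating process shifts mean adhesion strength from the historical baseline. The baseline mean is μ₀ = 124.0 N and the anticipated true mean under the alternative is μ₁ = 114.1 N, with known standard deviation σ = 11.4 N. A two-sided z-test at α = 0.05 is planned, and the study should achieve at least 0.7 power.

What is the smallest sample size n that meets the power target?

n = 9

Standardized effect: d = |μ₁ − μ₀| / σ = |114.1 − 124.0| / 11.4 = 0.8684
For power 0.7 need Φ(δ − z_{0.025}) = 0.7, so δ = z_{0.025} + z_{0.30} = 1.960 + 0.524 = 2.484.
(For δ > 0 the lower-tail rejection region contributes negligibly to power, so the one-term inversion is standard.)
δ = d·√n ⇒ n = (δ/d)² = (2.484 / 0.8684)² = 8.18.
Rounding up, n = 9.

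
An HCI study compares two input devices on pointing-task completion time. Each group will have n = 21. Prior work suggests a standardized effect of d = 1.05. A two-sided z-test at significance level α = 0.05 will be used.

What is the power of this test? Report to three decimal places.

Power ≈ 0.925

Noncentrality parameter: δ = d·√(n/2) = 1.05 × √(21/2) = 3.4024
Two-sided α = 0.05 → critical value z_{0.025} = 1.960.
Power = Φ(δ − 1.960) + Φ(−δ − 1.960) = Φ(1.442) + Φ(-5.362) = 0.9254 + 0.0000 = 0.9254.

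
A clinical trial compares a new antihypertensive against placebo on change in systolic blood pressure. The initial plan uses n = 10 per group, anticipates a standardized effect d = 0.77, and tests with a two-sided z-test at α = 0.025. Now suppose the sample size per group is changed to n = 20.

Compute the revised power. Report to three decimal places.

Power ≈ 0.577

With n = 20 per group: δ = d·√(n/2) = 0.77 × √(20/2) = 2.4350. Critical value z_{0.0125} = 2.241.
Revised power = Φ(δ − 2.241) + Φ(−δ − 2.241) = Φ(0.194) + Φ(-4.676) = 0.5767 + 0.0000 = 0.5767.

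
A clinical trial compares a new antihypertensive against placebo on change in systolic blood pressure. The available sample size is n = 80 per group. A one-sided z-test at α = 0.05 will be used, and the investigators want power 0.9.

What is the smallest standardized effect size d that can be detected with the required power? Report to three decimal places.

Need Φ(δ − 1.645) = 0.9, so δ = 1.645 + 1.282 = 2.926.
δ = d·√(n/2) ⇒ d = δ/√(n/2) = 2.926/√(80/2) = 0.4627.

d ≈ 0.463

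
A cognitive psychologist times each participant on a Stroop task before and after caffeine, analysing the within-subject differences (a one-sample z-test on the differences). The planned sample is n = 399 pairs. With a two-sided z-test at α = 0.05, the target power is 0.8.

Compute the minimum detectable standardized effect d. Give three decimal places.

d ≈ 0.140

Need Φ(δ − 1.960) = 0.8, so δ = 1.960 + 0.842 = 2.802.
(Lower-tail contribution to power is negligible for δ > 0.)
δ = d·√n ⇒ d = δ/√n = 2.802/√399 = 0.1403.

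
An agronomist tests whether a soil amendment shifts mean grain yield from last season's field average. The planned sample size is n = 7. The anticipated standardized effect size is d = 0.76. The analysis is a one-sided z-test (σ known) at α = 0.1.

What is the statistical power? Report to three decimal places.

Noncentrality parameter: δ = d·√n = 0.76 × √7 = 2.0108
One-sided α = 0.1 → critical value z_{0.1} = 1.282.
Power = Φ(δ − 1.282) = Φ(0.729) = 0.7671.

Power ≈ 0.767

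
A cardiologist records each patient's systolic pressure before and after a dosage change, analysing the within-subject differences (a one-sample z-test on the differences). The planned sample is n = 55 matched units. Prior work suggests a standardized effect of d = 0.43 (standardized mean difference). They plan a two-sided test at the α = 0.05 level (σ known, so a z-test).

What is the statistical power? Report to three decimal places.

Power ≈ 0.890

Noncentrality parameter: δ = d·√n = 0.43 × √55 = 3.1890
Two-sided α = 0.05 → critical value z_{0.025} = 1.960.
Power = Φ(δ − 1.960) + Φ(−δ − 1.960) = Φ(1.229) + Φ(-5.149) = 0.8905 + 0.0000 = 0.8905.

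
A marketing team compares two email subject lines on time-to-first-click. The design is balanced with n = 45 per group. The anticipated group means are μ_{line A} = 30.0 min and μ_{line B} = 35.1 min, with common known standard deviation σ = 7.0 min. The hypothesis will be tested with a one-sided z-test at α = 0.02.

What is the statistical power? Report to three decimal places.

Standardized effect: d = |μ_{line A} − μ_{line B}| / σ = |30.0 − 35.1| / 7.0 = 0.7286
Noncentrality parameter: δ = d·√(n/2) = 0.7286 × √(45/2) = 3.4559
Critical value for a one-sided test at α = 0.02: z_α = 2.054.
Power = P(Z > 2.054 − δ) = Φ(1.402) = 0.9196.

Power ≈ 0.920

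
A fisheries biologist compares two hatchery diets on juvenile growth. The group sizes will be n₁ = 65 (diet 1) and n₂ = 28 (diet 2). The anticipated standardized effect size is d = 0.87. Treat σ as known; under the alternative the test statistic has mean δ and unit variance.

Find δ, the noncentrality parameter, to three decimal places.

The noncentrality parameter scales effect size by the design's sample-size factor: δ = d / √(1/n₁ + 1/n₂) = 0.87 / √(1/65 + 1/28) = 3.8487

δ ≈ 3.849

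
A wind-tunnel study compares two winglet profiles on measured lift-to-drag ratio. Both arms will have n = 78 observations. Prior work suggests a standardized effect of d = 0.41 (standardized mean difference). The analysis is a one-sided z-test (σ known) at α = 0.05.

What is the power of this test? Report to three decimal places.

Power ≈ 0.820

Noncentrality parameter: δ = d·√(n/2) = 0.41 × √(78/2) = 2.5604
One-sided α = 0.05 → critical value z_{0.05} = 1.645.
Power = Φ(δ − 1.645) = Φ(0.916) = 0.8201.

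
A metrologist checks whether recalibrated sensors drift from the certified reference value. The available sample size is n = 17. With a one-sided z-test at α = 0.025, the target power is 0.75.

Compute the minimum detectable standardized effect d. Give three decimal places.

Need Φ(δ − 1.960) = 0.75, so δ = 1.960 + 0.674 = 2.634.
δ = d·√n ⇒ d = δ/√n = 2.634/√17 = 0.6389.

d ≈ 0.639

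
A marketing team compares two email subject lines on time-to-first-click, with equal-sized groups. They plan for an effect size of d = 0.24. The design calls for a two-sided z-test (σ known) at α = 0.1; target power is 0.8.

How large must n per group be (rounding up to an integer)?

Set Φ(δ − 1.645) = 0.8; then δ − 1.645 = Φ⁻¹(0.8) = 0.842, giving δ = 2.486.
(Ignoring the negligible lower-tail rejection probability gives the usual closed-form inversion.)
δ = d·√(n/2) ⇒ n = 2(δ/d)² = 2 × (2.486 / 0.24)² = 214.67.
Round up to the next whole unit.

n = 215 per group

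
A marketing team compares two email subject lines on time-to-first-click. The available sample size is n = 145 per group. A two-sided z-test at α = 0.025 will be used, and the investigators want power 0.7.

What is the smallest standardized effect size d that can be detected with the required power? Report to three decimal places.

Required noncentrality: δ = z_{0.0125} + z_{0.30} = 2.241 + 0.524 = 2.766.
(The second rejection-region term Φ(−δ − z_{α/2}) is negligible and dropped.)
δ = d·√(n/2) ⇒ d = δ/√(n/2) = 2.766/√(145/2) = 0.3248.

d ≈ 0.325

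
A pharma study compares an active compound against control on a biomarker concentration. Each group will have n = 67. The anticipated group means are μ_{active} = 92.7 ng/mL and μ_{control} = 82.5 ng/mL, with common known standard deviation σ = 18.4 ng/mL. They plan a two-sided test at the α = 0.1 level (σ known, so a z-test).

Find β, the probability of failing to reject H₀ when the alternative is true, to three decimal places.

Standardized effect: d = |μ_{active} − μ_{control}| / σ = |92.7 − 82.5| / 18.4 = 0.5543
Noncentrality parameter: δ = d·√(n/2) = 0.5543 × √(67/2) = 3.2085
Critical value for a two-sided test at α = 0.1: z_{α/2} = 1.645.
Power = Φ(δ − 1.645) + Φ(−δ − 1.645) = Φ(1.564) + Φ(-4.853) = 0.9411 + 0.0000 = 0.9411.
Type II error: β = 1 − power = 1 − 0.9411 = 0.0589.

β ≈ 0.059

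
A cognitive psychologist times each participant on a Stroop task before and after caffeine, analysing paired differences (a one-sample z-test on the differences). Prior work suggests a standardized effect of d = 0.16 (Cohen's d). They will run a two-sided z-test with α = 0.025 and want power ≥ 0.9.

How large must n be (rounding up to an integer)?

For power 0.9 need Φ(δ − z_{0.0125}) = 0.9, so δ = z_{0.0125} + z_{0.10} = 2.241 + 1.282 = 3.523.
(Ignoring the negligible lower-tail rejection probability gives the usual closed-form inversion.)
δ = d·√n ⇒ n = (δ/d)² = (3.523 / 0.16)² = 484.81.
Rounding up, n = 485.

n = 485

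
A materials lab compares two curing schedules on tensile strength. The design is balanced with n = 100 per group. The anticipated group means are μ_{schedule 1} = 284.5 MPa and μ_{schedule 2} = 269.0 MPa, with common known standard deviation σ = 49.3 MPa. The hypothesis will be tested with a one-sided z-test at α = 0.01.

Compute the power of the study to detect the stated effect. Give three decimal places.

Power ≈ 0.459

Standardized effect: d = |μ_{schedule 1} − μ_{schedule 2}| / σ = |284.5 − 269.0| / 49.3 = 0.3144
Noncentrality parameter: δ = d·√(n/2) = 0.3144 × √(100/2) = 2.2232
One-sided α = 0.01 → critical value z_{0.01} = 2.326.
Power = P(Z > 2.326 − δ) = Φ(-0.103) = 0.4589.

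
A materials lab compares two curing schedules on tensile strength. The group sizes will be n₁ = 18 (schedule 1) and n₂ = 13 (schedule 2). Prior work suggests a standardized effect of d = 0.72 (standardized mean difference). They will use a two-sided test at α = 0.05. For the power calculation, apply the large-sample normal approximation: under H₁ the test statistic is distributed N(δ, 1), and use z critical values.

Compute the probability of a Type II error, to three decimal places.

β ≈ 0.493

Noncentrality parameter: δ = d / √(1/n₁ + 1/n₂) = 0.72 / √(1/18 + 1/13) = 1.9782
Two-sided α = 0.05 → critical value z_{0.025} = 1.960.
Power = Φ(δ − 1.960) + Φ(−δ − 1.960) = Φ(0.018) + Φ(-3.938) = 0.5073 + 0.0000 = 0.5073.
Type II error: β = 1 − power = 1 − 0.5073 = 0.4927.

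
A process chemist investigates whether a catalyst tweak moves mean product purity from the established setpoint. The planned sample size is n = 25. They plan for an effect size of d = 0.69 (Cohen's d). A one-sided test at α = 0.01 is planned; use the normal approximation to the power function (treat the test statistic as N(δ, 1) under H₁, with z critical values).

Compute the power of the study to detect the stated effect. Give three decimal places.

Power ≈ 0.869

Noncentrality parameter: δ = d·√n = 0.69 × √25 = 3.4500
Critical value for a one-sided test at α = 0.01: z_α = 2.326.
Power = P(Z > 2.326 − δ) = Φ(1.124) = 0.8694.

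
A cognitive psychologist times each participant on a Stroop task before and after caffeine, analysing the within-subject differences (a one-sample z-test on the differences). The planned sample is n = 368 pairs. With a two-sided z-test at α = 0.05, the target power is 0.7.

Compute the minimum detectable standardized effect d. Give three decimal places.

Required noncentrality: δ = z_{0.025} + z_{0.30} = 1.960 + 0.524 = 2.484.
(The second rejection-region term Φ(−δ − z_{α/2}) is negligible and dropped.)
δ = d·√n ⇒ d = δ/√n = 2.484/√368 = 0.1295.

d ≈ 0.130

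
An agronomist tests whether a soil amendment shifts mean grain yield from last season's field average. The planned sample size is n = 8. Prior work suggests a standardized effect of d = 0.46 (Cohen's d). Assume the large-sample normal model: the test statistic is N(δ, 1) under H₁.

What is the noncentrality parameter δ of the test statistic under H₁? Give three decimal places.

δ = d·√n = 0.46 × √8 = 1.3011

δ ≈ 1.301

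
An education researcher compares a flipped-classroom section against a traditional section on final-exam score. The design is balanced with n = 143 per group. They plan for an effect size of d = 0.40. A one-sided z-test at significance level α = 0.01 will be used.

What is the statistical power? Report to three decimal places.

Power ≈ 0.855

Noncentrality parameter: δ = d·√(n/2) = 0.40 × √(143/2) = 3.3823
Critical value for a one-sided test at α = 0.01: z_α = 2.326.
Power = Φ(δ − 2.326) = Φ(1.056) = 0.8545.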